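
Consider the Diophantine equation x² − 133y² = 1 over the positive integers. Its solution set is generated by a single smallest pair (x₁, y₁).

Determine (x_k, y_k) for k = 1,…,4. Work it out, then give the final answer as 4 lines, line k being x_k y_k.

2588599 224460
13401689565601 1162073863080
69383200415647777399 6016286479789825380
359210566425477440164982401 31147506330593762303822160

d=133: √d = [11; 1,1,7,5,1,…,1,1,22] (ℓ=16, even), read p_15/q_15
i=0: a=11 ⇒ p=11, q=1
…
i=4: a=5 ⇒ p=888, q=77
…
i=12: a=5 ⇒ p=168583, q=14618
…
i=14: a=1 ⇒ p=1378591, q=119539
i=15: a=1 ⇒ p=2588599, q=224460
→ (2588599, 224460).  Check: 2588599²=6700844782801, 133·224460²=6700844782800, difference 1.
k=2:  x_2 = 2588599·2588599+133·224460·224460 = 13401689565601,  y_2 = 2588599·224460+224460·2588599 = 1162073863080
k=3:  x_3 = 2588599·13401689565601+133·224460·1162073863080 = 69383200415647777399,  y_3 = 2588599·1162073863080+224460·13401689565601 = 6016286479789825380
k=4:  x_4 = 2588599·69383200415647777399+133·224460·6016286479789825380 = 359210566425477440164982401,  y_4 = 2588599·6016286479789825380+224460·69383200415647777399 = 31147506330593762303822160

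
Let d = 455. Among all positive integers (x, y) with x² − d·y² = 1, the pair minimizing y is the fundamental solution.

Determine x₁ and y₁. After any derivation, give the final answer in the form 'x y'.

[21; 3,42] for √455; ℓ=2 ⇒ convergent index 1
i=0: a=21 ⇒ p=21, q=1
i=1: a=3 ⇒ p=64, q=3
(x₁, y₁) = (64, 3);  64² − 455·3² = 1 ✓

64 3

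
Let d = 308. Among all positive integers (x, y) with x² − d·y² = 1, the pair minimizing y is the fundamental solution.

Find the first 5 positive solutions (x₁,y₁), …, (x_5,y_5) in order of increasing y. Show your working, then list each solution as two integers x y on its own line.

√308 = [17; 1,1,4,1,1,34, …], period ℓ=6 (even) → k=5
a_0=17:  p_0=17·1+0=17,  q_0=17·0+1=1
a_1=1:  p_1=1·17+1=18,  q_1=1·1+0=1
a_2=1:  p_2=1·18+17=35,  q_2=1·1+1=2
…
a_4=1:  p_4=1·158+35=193,  q_4=1·9+2=11
a_5=1:  p_5=1·193+158=351,  q_5=1·11+9=20
fundamental: x₁=351, y₁=20  (since 123201 − 308·400 = 1)
n=2: (351,20)∘(351,20) = (351·351+308·20·20, 351·20+20·351) = (246401,14040)
n=3: (246401,14040)∘(351,20) = (351·246401+308·20·14040, 351·14040+20·246401) = (172973151,9856060)
n=4: (172973151,9856060)∘(351,20) = (351·172973151+308·20·9856060, 351·9856060+20·172973151) = (121426905601,6918940080)
n=5: (121426905601,6918940080)∘(351,20) = (351·121426905601+308·20·6918940080, 351·6918940080+20·121426905601) = (85241514758751,4857086080100)

351 20
246401 14040
172973151 9856060
121426905601 6918940080
85241514758751 4857086080100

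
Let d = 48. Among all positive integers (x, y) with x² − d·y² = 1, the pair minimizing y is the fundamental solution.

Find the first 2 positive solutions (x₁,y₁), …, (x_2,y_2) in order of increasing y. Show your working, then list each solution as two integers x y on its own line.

7 1
97 14

√48 → a₀=6, period (1,12); ℓ=2 even so k=1
i=0: a=6 ⇒ p=6, q=1
i=1: a=1 ⇒ p=7, q=1
(x₁, y₁) = (7, 1);  7² − 48·1² = 1 ✓
n=2: (7,1)∘(7,1) = (7·7+48·1·1, 7·1+1·7) = (97,14)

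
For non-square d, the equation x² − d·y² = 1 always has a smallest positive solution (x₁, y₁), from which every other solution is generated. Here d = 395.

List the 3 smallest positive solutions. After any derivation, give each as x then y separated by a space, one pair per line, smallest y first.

√395 = [19; 1,6,1,38, …], period ℓ=4 (even) → k=3
a_0=19:  p_0=19·1+0=19,  q_0=19·0+1=1
a_1=1:  p_1=1·19+1=20,  q_1=1·1+0=1
a_2=6:  p_2=6·20+19=139,  q_2=6·1+1=7
a_3=1:  p_3=1·139+20=159,  q_3=1·7+1=8
(x₁, y₁) = (159, 8);  159² − 395·8² = 1 ✓
(x_2, y_2) = (159·159 + 395·8·8, 159·8 + 8·159) = (50561, 2544)
(x_3, y_3) = (159·50561 + 395·8·2544, 159·2544 + 8·50561) = (16078239, 808984)

159 8
50561 2544
16078239 808984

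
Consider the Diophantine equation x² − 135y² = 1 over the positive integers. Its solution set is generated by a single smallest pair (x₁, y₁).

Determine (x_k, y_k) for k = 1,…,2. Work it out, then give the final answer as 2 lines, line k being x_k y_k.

d=135: √d = [11; 1,1,1,1,1,1,1,22] (ℓ=8, even), read p_7/q_7
a_0=11:  p_0=11·1+0=11,  q_0=11·0+1=1
a_1=1:  p_1=1·11+1=12,  q_1=1·1+0=1
…
a_3=1:  p_3=1·23+12=35,  q_3=1·2+1=3
…
a_5=1:  p_5=1·58+35=93,  q_5=1·5+3=8
a_6=1:  p_6=1·93+58=151,  q_6=1·8+5=13
a_7=1:  p_7=1·151+93=244,  q_7=1·13+8=21
→ (244, 21).  Check: 244²=59536, 135·21²=59535, difference 1.
(244+21√135)^2 = 119071 + 10248√135

244 21
119071 10248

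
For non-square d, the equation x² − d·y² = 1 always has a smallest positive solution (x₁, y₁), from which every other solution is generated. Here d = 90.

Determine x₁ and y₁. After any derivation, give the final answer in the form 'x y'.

19 2

√90 → a₀=9, period (2,18); ℓ=2 even so k=1
k=0  a_k=9  p_k/q_k = 9/1
k=1  a_k=2  p_k/q_k = 19/2
(x₁, y₁) = (19, 2);  19² − 90·2² = 1 ✓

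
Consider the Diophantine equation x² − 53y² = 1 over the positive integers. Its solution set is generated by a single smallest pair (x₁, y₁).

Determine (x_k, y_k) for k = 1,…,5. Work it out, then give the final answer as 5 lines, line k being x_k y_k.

66249 9100
8777860001 1205731800
1163048894346249 159757052027300
154101652394311440001 21167489878307463600
20418160737778428282906249 2804650073736225260045500

d=53: √d = [7; 3,1,1,3,14] (ℓ=5, odd), read p_9/q_9
step 0: (7, 1)  from 7·(1,0) + (0,1)
step 1: (22, 3)  from 3·(7,1) + (1,0)
step 2: (29, 4)  from 1·(22,3) + (7,1)
…
step 4: (182, 25)  from 3·(51,7) + (29,4)
step 5: (2599, 357)  from 14·(182,25) + (51,7)
step 6: (7979, 1096)  from 3·(2599,357) + (182,25)
…
step 8: (18557, 2549)  from 1·(10578,1453) + (7979,1096)
step 9: (66249, 9100)  from 3·(18557,2549) + (10578,1453)
→ (66249, 9100).  Check: 66249²=4388930001, 53·9100²=4388930000, difference 1.
n=2: (66249,9100)∘(66249,9100) = (66249·66249+53·9100·9100, 66249·9100+9100·66249) = (8777860001,1205731800)
n=3: (8777860001,1205731800)∘(66249,9100) = (66249·8777860001+53·9100·1205731800, 66249·1205731800+9100·8777860001) = (1163048894346249,159757052027300)
n=4: (1163048894346249,159757052027300)∘(66249,9100) = (66249·1163048894346249+53·9100·159757052027300, 66249·159757052027300+9100·1163048894346249) = (154101652394311440001,21167489878307463600)
n=5: (154101652394311440001,21167489878307463600)∘(66249,9100) = (66249·154101652394311440001+53·9100·21167489878307463600, 66249·21167489878307463600+9100·154101652394311440001) = (20418160737778428282906249,2804650073736225260045500)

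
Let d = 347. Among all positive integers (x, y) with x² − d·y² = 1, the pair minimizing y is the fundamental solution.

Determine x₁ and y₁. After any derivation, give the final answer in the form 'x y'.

√347 = [18; 1,1,1,2,4,…,1,1,36, …], period ℓ=14 (even) → k=13
k=0  a_k=18  p_k/q_k = 18/1
k=1  a_k=1  p_k/q_k = 19/1
…
k=3  a_k=1  p_k/q_k = 56/3
…
k=5  a_k=4  p_k/q_k = 652/35
…
k=8  a_k=1  p_k/q_k = 15070/809
k=9  a_k=4  p_k/q_k = 74549/4002
k=10  a_k=2  p_k/q_k = 164168/8813
…
k=12  a_k=1  p_k/q_k = 402885/21628
k=13  a_k=1  p_k/q_k = 641602/34443
→ (641602, 34443).  Check: 641602²=411653126404, 347·34443²=411653126403, difference 1.

641602 34443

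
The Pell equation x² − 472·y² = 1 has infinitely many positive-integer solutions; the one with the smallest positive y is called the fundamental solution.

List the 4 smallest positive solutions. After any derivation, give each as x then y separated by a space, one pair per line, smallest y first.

306917 14127
188396089777 8671632918
115643925371868101 5322943120573485
70986173286526887819457 3267403467465432958572

√472 → a₀=21, period (1,2,1,1,1,…,2,1,42); ℓ=14 even so k=13
a_0=21:  p_0=21·1+0=21,  q_0=21·0+1=1
a_1=1:  p_1=1·21+1=22,  q_1=1·1+0=1
a_2=2:  p_2=2·22+21=65,  q_2=2·1+1=3
a_3=1:  p_3=1·65+22=87,  q_3=1·3+1=4
a_4=1:  p_4=1·87+65=152,  q_4=1·4+3=7
a_5=1:  p_5=1·152+87=239,  q_5=1·7+4=11
…
a_7=5:  p_7=5·1108+239=5779,  q_7=5·51+11=266
a_8=4:  p_8=4·5779+1108=24224,  q_8=4·266+51=1115
a_9=1:  p_9=1·24224+5779=30003,  q_9=1·1115+266=1381
a_10=1:  p_10=1·30003+24224=54227,  q_10=1·1381+1115=2496
a_11=1:  p_11=1·54227+30003=84230,  q_11=1·2496+1381=3877
a_12=2:  p_12=2·84230+54227=222687,  q_12=2·3877+2496=10250
a_13=1:  p_13=1·222687+84230=306917,  q_13=1·10250+3877=14127
fundamental: x₁=306917, y₁=14127  (since 94198044889 − 472·199572129 = 1)
(306917+14127√472)^2 = 188396089777 + 8671632918√472
(306917+14127√472)^3 = 115643925371868101 + 5322943120573485√472
(306917+14127√472)^4 = 70986173286526887819457 + 3267403467465432958572√472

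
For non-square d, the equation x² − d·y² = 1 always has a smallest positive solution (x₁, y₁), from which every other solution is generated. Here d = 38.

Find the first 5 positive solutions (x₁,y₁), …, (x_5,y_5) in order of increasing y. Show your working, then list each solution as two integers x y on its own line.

37 6
2737 444
202501 32850
14982337 2430456
1108490437 179820894

√38 = [6; 6,12, …], period ℓ=2 (even) → k=1
a_0=6:  p_0=6·1+0=6,  q_0=6·0+1=1
a_1=6:  p_1=6·6+1=37,  q_1=6·1+0=6
→ (37, 6).  Check: 37²=1369, 38·6²=1368, difference 1.
n=2: (37,6)∘(37,6) = (37·37+38·6·6, 37·6+6·37) = (2737,444)
n=3: (2737,444)∘(37,6) = (37·2737+38·6·444, 37·444+6·2737) = (202501,32850)
n=4: (202501,32850)∘(37,6) = (37·202501+38·6·32850, 37·32850+6·202501) = (14982337,2430456)
n=5: (14982337,2430456)∘(37,6) = (37·14982337+38·6·2430456, 37·2430456+6·14982337) = (1108490437,179820894)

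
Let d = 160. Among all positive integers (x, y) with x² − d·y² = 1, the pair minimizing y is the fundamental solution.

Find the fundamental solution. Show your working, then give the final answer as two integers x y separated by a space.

721 57

[12; 1,1,1,5,1,1,1,24] for √160; ℓ=8 ⇒ convergent index 7
k=0  a_k=12  p_k/q_k = 12/1
k=1  a_k=1  p_k/q_k = 13/1
…
k=3  a_k=1  p_k/q_k = 38/3
k=4  a_k=5  p_k/q_k = 215/17
…
k=6  a_k=1  p_k/q_k = 468/37
k=7  a_k=1  p_k/q_k = 721/57
→ (721, 57).  Check: 721²=519841, 160·57²=519840, difference 1.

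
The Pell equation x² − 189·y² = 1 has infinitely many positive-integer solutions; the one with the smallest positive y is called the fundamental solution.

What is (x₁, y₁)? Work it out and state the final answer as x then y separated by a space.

[13; 1,2,1,26] for √189; ℓ=4 ⇒ convergent index 3
i=0: a=13 ⇒ p=13, q=1
…
i=2: a=2 ⇒ p=41, q=3
i=3: a=1 ⇒ p=55, q=4
fundamental: x₁=55, y₁=4  (since 3025 − 189·16 = 1)

55 4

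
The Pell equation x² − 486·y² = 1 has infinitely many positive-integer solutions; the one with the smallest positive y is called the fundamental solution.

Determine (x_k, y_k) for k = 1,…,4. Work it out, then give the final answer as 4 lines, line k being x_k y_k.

√486 = [22; 22,44, …], period ℓ=2 (even) → k=1
k=0  a_k=22  p_k/q_k = 22/1
k=1  a_k=22  p_k/q_k = 485/22
→ (485, 22).  Check: 485²=235225, 486·22²=235224, difference 1.
k=2:  x_2 = 485·485+486·22·22 = 470449,  y_2 = 485·22+22·485 = 21340
k=3:  x_3 = 485·470449+486·22·21340 = 456335045,  y_3 = 485·21340+22·470449 = 20699778
k=4:  x_4 = 485·456335045+486·22·20699778 = 442644523201,  y_4 = 485·20699778+22·456335045 = 20078763320

485 22
470449 21340
456335045 20699778
442644523201 20078763320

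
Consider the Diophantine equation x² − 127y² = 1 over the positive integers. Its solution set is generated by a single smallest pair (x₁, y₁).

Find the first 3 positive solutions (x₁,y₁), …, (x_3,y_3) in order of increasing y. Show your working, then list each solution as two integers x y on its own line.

4730624 419775
44757606858751 3971595379200
423462818377139450624 37576248838264821825

[11; 3,1,2,2,7,11,7,2,2,1,3,22] for √127; ℓ=12 ⇒ convergent index 11
k=0  a_k=11  p_k/q_k = 11/1
k=1  a_k=3  p_k/q_k = 34/3
k=2  a_k=1  p_k/q_k = 45/4
k=3  a_k=2  p_k/q_k = 124/11
k=4  a_k=2  p_k/q_k = 293/26
k=5  a_k=7  p_k/q_k = 2175/193
k=6  a_k=11  p_k/q_k = 24218/2149
…
k=8  a_k=2  p_k/q_k = 367620/32621
k=9  a_k=2  p_k/q_k = 906941/80478
k=10  a_k=1  p_k/q_k = 1274561/113099
k=11  a_k=3  p_k/q_k = 4730624/419775
→ (4730624, 419775).  Check: 4730624²=22378803429376, 127·419775²=22378803429375, difference 1.
(x_2, y_2) = (4730624·4730624 + 127·419775·419775, 4730624·419775 + 419775·4730624) = (44757606858751, 3971595379200)
(x_3, y_3) = (4730624·44757606858751 + 127·419775·3971595379200, 4730624·3971595379200 + 419775·44757606858751) = (423462818377139450624, 37576248838264821825)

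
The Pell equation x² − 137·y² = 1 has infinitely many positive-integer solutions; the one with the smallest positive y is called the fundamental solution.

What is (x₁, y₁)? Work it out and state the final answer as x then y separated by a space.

d=137: √d = [11; 1,2,2,1,1,2,2,1,22] (ℓ=9, odd), read p_17/q_17
a_0=11:  p_0=11·1+0=11,  q_0=11·0+1=1
a_1=1:  p_1=1·11+1=12,  q_1=1·1+0=1
…
a_3=2:  p_3=2·35+12=82,  q_3=2·3+1=7
…
a_6=2:  p_6=2·199+117=515,  q_6=2·17+10=44
a_7=2:  p_7=2·515+199=1229,  q_7=2·44+17=105
…
a_9=22:  p_9=22·1744+1229=39597,  q_9=22·149+105=3383
…
a_11=2:  p_11=2·41341+39597=122279,  q_11=2·3532+3383=10447
…
a_13=1:  p_13=1·285899+122279=408178,  q_13=1·24426+10447=34873
a_14=1:  p_14=1·408178+285899=694077,  q_14=1·34873+24426=59299
…
a_16=2:  p_16=2·1796332+694077=4286741,  q_16=2·153471+59299=366241
a_17=1:  p_17=1·4286741+1796332=6083073,  q_17=1·366241+153471=519712
→ (6083073, 519712).  Check: 6083073²=37003777123329, 137·519712²=37003777123328, difference 1.

6083073 519712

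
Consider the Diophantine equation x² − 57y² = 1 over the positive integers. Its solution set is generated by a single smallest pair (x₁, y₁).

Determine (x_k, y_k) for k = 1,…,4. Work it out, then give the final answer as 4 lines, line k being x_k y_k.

√57 = [7; 1,1,4,1,1,14, …], period ℓ=6 (even) → k=5
k=0  a_k=7  p_k/q_k = 7/1
k=1  a_k=1  p_k/q_k = 8/1
…
k=3  a_k=4  p_k/q_k = 68/9
k=4  a_k=1  p_k/q_k = 83/11
k=5  a_k=1  p_k/q_k = 151/20
(x₁, y₁) = (151, 20);  151² − 57·20² = 1 ✓
n=2: (151,20)∘(151,20) = (151·151+57·20·20, 151·20+20·151) = (45601,6040)
n=3: (45601,6040)∘(151,20) = (151·45601+57·20·6040, 151·6040+20·45601) = (13771351,1824060)
n=4: (13771351,1824060)∘(151,20) = (151·13771351+57·20·1824060, 151·1824060+20·13771351) = (4158902401,550860080)

151 20
45601 6040
13771351 1824060
4158902401 550860080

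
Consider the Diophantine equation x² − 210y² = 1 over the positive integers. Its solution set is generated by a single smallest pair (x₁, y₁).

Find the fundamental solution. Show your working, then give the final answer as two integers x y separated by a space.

29 2

√210 = [14; 2,28, …], period ℓ=2 (even) → k=1
a_0=14:  p_0=14·1+0=14,  q_0=14·0+1=1
a_1=2:  p_1=2·14+1=29,  q_1=2·1+0=2
(x₁, y₁) = (29, 2);  29² − 210·2² = 1 ✓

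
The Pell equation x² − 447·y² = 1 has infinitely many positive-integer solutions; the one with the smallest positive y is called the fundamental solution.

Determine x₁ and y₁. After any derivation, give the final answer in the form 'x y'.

d=447: √d = [21; 7,42] (ℓ=2, even), read p_1/q_1
step 0: (21, 1)  from 21·(1,0) + (0,1)
step 1: (148, 7)  from 7·(21,1) + (1,0)
fundamental: x₁=148, y₁=7  (since 21904 − 447·49 = 1)

148 7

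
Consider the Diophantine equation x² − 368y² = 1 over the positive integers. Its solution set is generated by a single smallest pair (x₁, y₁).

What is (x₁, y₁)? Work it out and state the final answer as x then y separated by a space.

d=368: √d = [19; 5,2,5,38] (ℓ=4, even), read p_3/q_3
a_0=19:  p_0=19·1+0=19,  q_0=19·0+1=1
a_1=5:  p_1=5·19+1=96,  q_1=5·1+0=5
a_2=2:  p_2=2·96+19=211,  q_2=2·5+1=11
a_3=5:  p_3=5·211+96=1151,  q_3=5·11+5=60
→ (1151, 60).  Check: 1151²=1324801, 368·60²=1324800, difference 1.

1151 60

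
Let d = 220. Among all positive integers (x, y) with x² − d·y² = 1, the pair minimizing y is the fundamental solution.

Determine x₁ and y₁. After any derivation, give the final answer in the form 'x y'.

89 6

√220 = [14; 1,4,1,28, …], period ℓ=4 (even) → k=3
a_0=14:  p_0=14·1+0=14,  q_0=14·0+1=1
a_1=1:  p_1=1·14+1=15,  q_1=1·1+0=1
a_2=4:  p_2=4·15+14=74,  q_2=4·1+1=5
a_3=1:  p_3=1·74+15=89,  q_3=1·5+1=6
→ (89, 6).  Check: 89²=7921, 220·6²=7920, difference 1.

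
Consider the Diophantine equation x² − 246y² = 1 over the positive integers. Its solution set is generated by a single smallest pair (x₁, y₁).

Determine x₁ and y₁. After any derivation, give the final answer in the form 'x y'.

88805 5662

d=246: √d = [15; 1,2,5,1,14,1,5,2,1,30] (ℓ=10, even), read p_9/q_9
k=0  a_k=15  p_k/q_k = 15/1
k=1  a_k=1  p_k/q_k = 16/1
k=2  a_k=2  p_k/q_k = 47/3
…
k=6  a_k=1  p_k/q_k = 4721/301
…
k=8  a_k=2  p_k/q_k = 60777/3875
k=9  a_k=1  p_k/q_k = 88805/5662
fundamental: x₁=88805, y₁=5662  (since 7886328025 − 246·32058244 = 1)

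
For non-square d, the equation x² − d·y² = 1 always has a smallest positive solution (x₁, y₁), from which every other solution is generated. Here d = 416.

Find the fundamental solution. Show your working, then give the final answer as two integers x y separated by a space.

5201 255

d=416: √d = [20; 2,1,1,9,1,1,2,40] (ℓ=8, even), read p_7/q_7
a_0=20:  p_0=20·1+0=20,  q_0=20·0+1=1
…
a_4=9:  p_4=9·102+61=979,  q_4=9·5+3=48
…
a_6=1:  p_6=1·1081+979=2060,  q_6=1·53+48=101
a_7=2:  p_7=2·2060+1081=5201,  q_7=2·101+53=255
(x₁, y₁) = (5201, 255);  5201² − 416·255² = 1 ✓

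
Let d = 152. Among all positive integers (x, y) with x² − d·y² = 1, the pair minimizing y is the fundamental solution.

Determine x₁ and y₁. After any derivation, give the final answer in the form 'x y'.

37 3

d=152: √d = [12; 3,24] (ℓ=2, even), read p_1/q_1
step 0: (12, 1)  from 12·(1,0) + (0,1)
step 1: (37, 3)  from 3·(12,1) + (1,0)
(x₁, y₁) = (37, 3);  37² − 152·3² = 1 ✓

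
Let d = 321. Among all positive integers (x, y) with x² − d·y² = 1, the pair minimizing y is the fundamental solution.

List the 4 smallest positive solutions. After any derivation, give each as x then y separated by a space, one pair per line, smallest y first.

d=321: √d = [17; 1,10,1,34] (ℓ=4, even), read p_3/q_3
a_0=17:  p_0=17·1+0=17,  q_0=17·0+1=1
…
a_2=10:  p_2=10·18+17=197,  q_2=10·1+1=11
a_3=1:  p_3=1·197+18=215,  q_3=1·11+1=12
fundamental: x₁=215, y₁=12  (since 46225 − 321·144 = 1)
(215+12√321)^2 = 92449 + 5160√321
(215+12√321)^3 = 39752855 + 2218788√321
(215+12√321)^4 = 17093635201 + 954073680√321

215 12
92449 5160
39752855 2218788
17093635201 954073680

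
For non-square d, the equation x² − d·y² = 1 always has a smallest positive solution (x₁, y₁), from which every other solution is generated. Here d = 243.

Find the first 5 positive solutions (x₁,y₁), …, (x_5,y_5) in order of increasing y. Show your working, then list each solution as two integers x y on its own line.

70226 4505
9863382151 632736260
1385331749802026 88869073185015
194572614913330773601 12481839066348990520
27328112908421802064005626 1753099260457979343330025

√243 → a₀=15, period (1,1,2,3,15,3,2,1,1,30); ℓ=10 even so k=9
i=0: a=15 ⇒ p=15, q=1
i=1: a=1 ⇒ p=16, q=1
i=2: a=1 ⇒ p=31, q=2
…
i=4: a=3 ⇒ p=265, q=17
i=5: a=15 ⇒ p=4053, q=260
i=6: a=3 ⇒ p=12424, q=797
i=7: a=2 ⇒ p=28901, q=1854
i=8: a=1 ⇒ p=41325, q=2651
i=9: a=1 ⇒ p=70226, q=4505
fundamental: x₁=70226, y₁=4505  (since 4931691076 − 243·20295025 = 1)
n=2: (70226,4505)∘(70226,4505) = (70226·70226+243·4505·4505, 70226·4505+4505·70226) = (9863382151,632736260)
n=3: (9863382151,632736260)∘(70226,4505) = (70226·9863382151+243·4505·632736260, 70226·632736260+4505·9863382151) = (1385331749802026,88869073185015)
n=4: (1385331749802026,88869073185015)∘(70226,4505) = (70226·1385331749802026+243·4505·88869073185015, 70226·88869073185015+4505·1385331749802026) = (194572614913330773601,12481839066348990520)
n=5: (194572614913330773601,12481839066348990520)∘(70226,4505) = (70226·194572614913330773601+243·4505·12481839066348990520, 70226·12481839066348990520+4505·194572614913330773601) = (27328112908421802064005626,1753099260457979343330025)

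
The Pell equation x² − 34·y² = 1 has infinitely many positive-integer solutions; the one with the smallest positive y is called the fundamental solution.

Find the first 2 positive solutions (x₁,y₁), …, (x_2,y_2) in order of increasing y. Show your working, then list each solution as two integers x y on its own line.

[5; 1,4,1,10] for √34; ℓ=4 ⇒ convergent index 3
step 0: (5, 1)  from 5·(1,0) + (0,1)
…
step 2: (29, 5)  from 4·(6,1) + (5,1)
step 3: (35, 6)  from 1·(29,5) + (6,1)
→ (35, 6).  Check: 35²=1225, 34·6²=1224, difference 1.
(35+6√34)^2 = 2449 + 420√34

35 6
2449 420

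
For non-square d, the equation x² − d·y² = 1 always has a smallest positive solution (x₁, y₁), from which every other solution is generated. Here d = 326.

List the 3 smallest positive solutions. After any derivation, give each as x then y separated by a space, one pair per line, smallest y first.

d=326: √d = [18; 18,36] (ℓ=2, even), read p_1/q_1
step 0: (18, 1)  from 18·(1,0) + (0,1)
step 1: (325, 18)  from 18·(18,1) + (1,0)
→ (325, 18).  Check: 325²=105625, 326·18²=105624, difference 1.
(325+18√326)^2 = 211249 + 11700√326
(325+18√326)^3 = 137311525 + 7604982√326

325 18
211249 11700
137311525 7604982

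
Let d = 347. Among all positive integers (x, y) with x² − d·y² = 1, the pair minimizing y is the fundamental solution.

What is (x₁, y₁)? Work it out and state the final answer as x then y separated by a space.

[18; 1,1,1,2,4,…,1,1,36] for √347; ℓ=14 ⇒ convergent index 13
k=0  a_k=18  p_k/q_k = 18/1
…
k=5  a_k=4  p_k/q_k = 652/35
…
k=11  a_k=1  p_k/q_k = 238717/12815
k=12  a_k=1  p_k/q_k = 402885/21628
k=13  a_k=1  p_k/q_k = 641602/34443
→ (641602, 34443).  Check: 641602²=411653126404, 347·34443²=411653126403, difference 1.

641602 34443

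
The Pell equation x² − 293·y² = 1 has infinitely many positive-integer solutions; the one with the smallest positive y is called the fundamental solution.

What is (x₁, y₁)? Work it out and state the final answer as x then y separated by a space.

[17; 8,1,1,8,34] for √293; ℓ=5 ⇒ convergent index 9
a_0=17:  p_0=17·1+0=17,  q_0=17·0+1=1
a_1=8:  p_1=8·17+1=137,  q_1=8·1+0=8
a_2=1:  p_2=1·137+17=154,  q_2=1·8+1=9
a_3=1:  p_3=1·154+137=291,  q_3=1·9+8=17
a_4=8:  p_4=8·291+154=2482,  q_4=8·17+9=145
…
a_6=8:  p_6=8·84679+2482=679914,  q_6=8·4947+145=39721
…
a_8=1:  p_8=1·764593+679914=1444507,  q_8=1·44668+39721=84389
a_9=8:  p_9=8·1444507+764593=12320649,  q_9=8·84389+44668=719780
→ (12320649, 719780).  Check: 12320649²=151798391781201, 293·719780²=151798391781200, difference 1.

12320649 719780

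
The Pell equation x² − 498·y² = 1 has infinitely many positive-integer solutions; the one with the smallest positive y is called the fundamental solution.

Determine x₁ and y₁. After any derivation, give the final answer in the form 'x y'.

√498 = [22; 3,6,22,6,3,44, …], period ℓ=6 (even) → k=5
k=0  a_k=22  p_k/q_k = 22/1
…
k=2  a_k=6  p_k/q_k = 424/19
k=3  a_k=22  p_k/q_k = 9395/421
k=4  a_k=6  p_k/q_k = 56794/2545
k=5  a_k=3  p_k/q_k = 179777/8056
(x₁, y₁) = (179777, 8056);  179777² − 498·8056² = 1 ✓

179777 8056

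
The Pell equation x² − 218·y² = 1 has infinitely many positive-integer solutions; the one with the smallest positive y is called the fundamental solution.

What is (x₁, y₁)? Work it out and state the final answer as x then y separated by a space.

√218 → a₀=14, period (1,3,3,1,28); ℓ=5 odd so k=9
i=0: a=14 ⇒ p=14, q=1
…
i=3: a=3 ⇒ p=192, q=13
…
i=6: a=1 ⇒ p=7471, q=506
…
i=8: a=3 ⇒ p=96370, q=6527
i=9: a=1 ⇒ p=126003, q=8534
fundamental: x₁=126003, y₁=8534  (since 15876756009 − 218·72829156 = 1)

126003 8534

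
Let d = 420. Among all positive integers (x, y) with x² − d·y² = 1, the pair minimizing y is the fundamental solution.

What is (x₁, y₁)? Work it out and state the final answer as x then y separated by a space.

√420 → a₀=20, period (2,40); ℓ=2 even so k=1
step 0: (20, 1)  from 20·(1,0) + (0,1)
step 1: (41, 2)  from 2·(20,1) + (1,0)
(x₁, y₁) = (41, 2);  41² − 420·2² = 1 ✓

41 2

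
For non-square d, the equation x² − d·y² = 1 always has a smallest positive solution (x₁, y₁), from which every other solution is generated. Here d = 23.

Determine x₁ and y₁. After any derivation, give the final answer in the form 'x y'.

24 5

√23 = [4; 1,3,1,8, …], period ℓ=4 (even) → k=3
a_0=4:  p_0=4·1+0=4,  q_0=4·0+1=1
…
a_2=3:  p_2=3·5+4=19,  q_2=3·1+1=4
a_3=1:  p_3=1·19+5=24,  q_3=1·4+1=5
(x₁, y₁) = (24, 5);  24² − 23·5² = 1 ✓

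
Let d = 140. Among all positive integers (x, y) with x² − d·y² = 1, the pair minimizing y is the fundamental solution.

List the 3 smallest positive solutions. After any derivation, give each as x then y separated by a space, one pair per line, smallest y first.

√140 = [11; 1,4,1,22, …], period ℓ=4 (even) → k=3
i=0: a=11 ⇒ p=11, q=1
i=1: a=1 ⇒ p=12, q=1
i=2: a=4 ⇒ p=59, q=5
i=3: a=1 ⇒ p=71, q=6
→ (71, 6).  Check: 71²=5041, 140·6²=5040, difference 1.
(71+6√140)^2 = 10081 + 852√140
(71+6√140)^3 = 1431431 + 120978√140

71 6
10081 852
1431431 120978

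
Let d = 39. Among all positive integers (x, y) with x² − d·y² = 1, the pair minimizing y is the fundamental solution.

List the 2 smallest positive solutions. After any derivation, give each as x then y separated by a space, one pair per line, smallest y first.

25 4
1249 200

d=39: √d = [6; 4,12] (ℓ=2, even), read p_1/q_1
i=0: a=6 ⇒ p=6, q=1
i=1: a=4 ⇒ p=25, q=4
→ (25, 4).  Check: 25²=625, 39·4²=624, difference 1.
k=2:  x_2 = 25·25+39·4·4 = 1249,  y_2 = 25·4+4·25 = 200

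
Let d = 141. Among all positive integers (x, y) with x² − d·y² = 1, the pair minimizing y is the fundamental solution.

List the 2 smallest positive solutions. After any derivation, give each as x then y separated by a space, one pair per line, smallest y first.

[11; 1,6,1,22] for √141; ℓ=4 ⇒ convergent index 3
step 0: (11, 1)  from 11·(1,0) + (0,1)
…
step 2: (83, 7)  from 6·(12,1) + (11,1)
step 3: (95, 8)  from 1·(83,7) + (12,1)
(x₁, y₁) = (95, 8);  95² − 141·8² = 1 ✓
(95+8√141)^2 = 18049 + 1520√141

95 8
18049 1520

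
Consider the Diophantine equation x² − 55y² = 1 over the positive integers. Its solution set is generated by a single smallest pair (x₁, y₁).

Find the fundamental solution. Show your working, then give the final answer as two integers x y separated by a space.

d=55: √d = [7; 2,2,2,14] (ℓ=4, even), read p_3/q_3
a_0=7:  p_0=7·1+0=7,  q_0=7·0+1=1
…
a_2=2:  p_2=2·15+7=37,  q_2=2·2+1=5
a_3=2:  p_3=2·37+15=89,  q_3=2·5+2=12
(x₁, y₁) = (89, 12);  89² − 55·12² = 1 ✓

89 12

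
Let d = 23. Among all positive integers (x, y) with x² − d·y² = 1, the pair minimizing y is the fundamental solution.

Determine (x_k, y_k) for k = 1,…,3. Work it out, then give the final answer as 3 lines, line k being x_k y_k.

24 5
1151 240
55224 11515

√23 = [4; 1,3,1,8, …], period ℓ=4 (even) → k=3
k=0  a_k=4  p_k/q_k = 4/1
…
k=2  a_k=3  p_k/q_k = 19/4
k=3  a_k=1  p_k/q_k = 24/5
fundamental: x₁=24, y₁=5  (since 576 − 23·25 = 1)
k=2:  x_2 = 24·24+23·5·5 = 1151,  y_2 = 24·5+5·24 = 240
k=3:  x_3 = 24·1151+23·5·240 = 55224,  y_3 = 24·240+5·1151 = 11515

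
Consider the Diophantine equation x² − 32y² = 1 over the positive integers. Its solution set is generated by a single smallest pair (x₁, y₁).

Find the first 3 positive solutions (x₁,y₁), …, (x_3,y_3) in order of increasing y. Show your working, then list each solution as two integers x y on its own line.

√32 → a₀=5, period (1,1,1,10); ℓ=4 even so k=3
k=0  a_k=5  p_k/q_k = 5/1
k=1  a_k=1  p_k/q_k = 6/1
k=2  a_k=1  p_k/q_k = 11/2
k=3  a_k=1  p_k/q_k = 17/3
(x₁, y₁) = (17, 3);  17² − 32·3² = 1 ✓
k=2:  x_2 = 17·17+32·3·3 = 577,  y_2 = 17·3+3·17 = 102
k=3:  x_3 = 17·577+32·3·102 = 19601,  y_3 = 17·102+3·577 = 3465

17 3
577 102
19601 3465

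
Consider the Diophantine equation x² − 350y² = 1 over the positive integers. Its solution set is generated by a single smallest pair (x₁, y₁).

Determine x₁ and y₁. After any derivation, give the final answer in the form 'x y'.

449 24

[18; 1,2,2,2,1,36] for √350; ℓ=6 ⇒ convergent index 5
k=0  a_k=18  p_k/q_k = 18/1
…
k=2  a_k=2  p_k/q_k = 56/3
…
k=4  a_k=2  p_k/q_k = 318/17
k=5  a_k=1  p_k/q_k = 449/24
(x₁, y₁) = (449, 24);  449² − 350·24² = 1 ✓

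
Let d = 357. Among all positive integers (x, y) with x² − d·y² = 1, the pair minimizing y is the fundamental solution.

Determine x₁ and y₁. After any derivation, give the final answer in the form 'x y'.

3401 180

√357 = [18; 1,8,2,8,1,36, …], period ℓ=6 (even) → k=5
a_0=18:  p_0=18·1+0=18,  q_0=18·0+1=1
a_1=1:  p_1=1·18+1=19,  q_1=1·1+0=1
a_2=8:  p_2=8·19+18=170,  q_2=8·1+1=9
a_3=2:  p_3=2·170+19=359,  q_3=2·9+1=19
a_4=8:  p_4=8·359+170=3042,  q_4=8·19+9=161
a_5=1:  p_5=1·3042+359=3401,  q_5=1·161+19=180
→ (3401, 180).  Check: 3401²=11566801, 357·180²=11566800, difference 1.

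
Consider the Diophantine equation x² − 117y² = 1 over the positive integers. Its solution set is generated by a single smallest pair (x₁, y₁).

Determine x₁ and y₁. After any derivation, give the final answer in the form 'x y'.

√117 = [10; 1,4,2,4,1,20, …], period ℓ=6 (even) → k=5
i=0: a=10 ⇒ p=10, q=1
i=1: a=1 ⇒ p=11, q=1
…
i=3: a=2 ⇒ p=119, q=11
i=4: a=4 ⇒ p=530, q=49
i=5: a=1 ⇒ p=649, q=60
→ (649, 60).  Check: 649²=421201, 117·60²=421200, difference 1.

649 60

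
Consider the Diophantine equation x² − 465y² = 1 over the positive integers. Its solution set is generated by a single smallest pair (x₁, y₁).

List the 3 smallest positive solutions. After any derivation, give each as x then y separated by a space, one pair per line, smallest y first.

15871 736
503777281 23362112
15990898437631 741560158368

√465 → a₀=21, period (1,1,3,2,2,2,3,1,1,42); ℓ=10 even so k=9
i=0: a=21 ⇒ p=21, q=1
i=1: a=1 ⇒ p=22, q=1
…
i=7: a=3 ⇒ p=6922, q=321
i=8: a=1 ⇒ p=8949, q=415
i=9: a=1 ⇒ p=15871, q=736
→ (15871, 736).  Check: 15871²=251888641, 465·736²=251888640, difference 1.
(15871+736√465)^2 = 503777281 + 23362112√465
(15871+736√465)^3 = 15990898437631 + 741560158368√465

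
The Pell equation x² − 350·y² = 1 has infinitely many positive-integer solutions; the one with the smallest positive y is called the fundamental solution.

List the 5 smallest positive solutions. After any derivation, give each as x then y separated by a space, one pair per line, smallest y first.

d=350: √d = [18; 1,2,2,2,1,36] (ℓ=6, even), read p_5/q_5
i=0: a=18 ⇒ p=18, q=1
i=1: a=1 ⇒ p=19, q=1
i=2: a=2 ⇒ p=56, q=3
i=3: a=2 ⇒ p=131, q=7
i=4: a=2 ⇒ p=318, q=17
i=5: a=1 ⇒ p=449, q=24
→ (449, 24).  Check: 449²=201601, 350·24²=201600, difference 1.
k=2:  x_2 = 449·449+350·24·24 = 403201,  y_2 = 449·24+24·449 = 21552
k=3:  x_3 = 449·403201+350·24·21552 = 362074049,  y_3 = 449·21552+24·403201 = 19353672
k=4:  x_4 = 449·362074049+350·24·19353672 = 325142092801,  y_4 = 449·19353672+24·362074049 = 17379575904
k=5:  x_5 = 449·325142092801+350·24·17379575904 = 291977237261249,  y_5 = 449·17379575904+24·325142092801 = 15606839808120

449 24
403201 21552
362074049 19353672
325142092801 17379575904
291977237261249 15606839808120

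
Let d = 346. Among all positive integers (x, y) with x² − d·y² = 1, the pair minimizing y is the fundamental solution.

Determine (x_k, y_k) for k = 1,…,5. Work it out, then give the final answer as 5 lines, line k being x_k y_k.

17299 930
598510801 32176140
20707276675699 1113230090790
716430357827323201 38515534648976280
24787057499402451432499 1332560466672051244650

√346 = [18; 1,1,1,1,36, …], period ℓ=5 (odd) → k=9
i=0: a=18 ⇒ p=18, q=1
…
i=8: a=1 ⇒ p=10398, q=559
i=9: a=1 ⇒ p=17299, q=930
(x₁, y₁) = (17299, 930);  17299² − 346·930² = 1 ✓
(17299+930√346)^2 = 598510801 + 32176140√346
(17299+930√346)^3 = 20707276675699 + 1113230090790√346
(17299+930√346)^4 = 716430357827323201 + 38515534648976280√346
(17299+930√346)^5 = 24787057499402451432499 + 1332560466672051244650√346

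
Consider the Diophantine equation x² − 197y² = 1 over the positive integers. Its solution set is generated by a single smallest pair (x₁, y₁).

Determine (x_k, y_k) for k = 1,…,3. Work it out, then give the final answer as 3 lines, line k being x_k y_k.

√197 → a₀=14, period (28); ℓ=1 odd so k=1
i=0: a=14 ⇒ p=14, q=1
i=1: a=28 ⇒ p=393, q=28
(x₁, y₁) = (393, 28);  393² − 197·28² = 1 ✓
k=2:  x_2 = 393·393+197·28·28 = 308897,  y_2 = 393·28+28·393 = 22008
k=3:  x_3 = 393·308897+197·28·22008 = 242792649,  y_3 = 393·22008+28·308897 = 17298260

393 28
308897 22008
242792649 17298260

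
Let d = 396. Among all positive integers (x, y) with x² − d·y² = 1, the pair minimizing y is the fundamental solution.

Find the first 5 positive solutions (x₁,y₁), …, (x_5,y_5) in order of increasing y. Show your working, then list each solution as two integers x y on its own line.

[19; 1,8,1,38] for √396; ℓ=4 ⇒ convergent index 3
i=0: a=19 ⇒ p=19, q=1
…
i=2: a=8 ⇒ p=179, q=9
i=3: a=1 ⇒ p=199, q=10
→ (199, 10).  Check: 199²=39601, 396·10²=39600, difference 1.
(199+10√396)^2 = 79201 + 3980√396
(199+10√396)^3 = 31521799 + 1584030√396
(199+10√396)^4 = 12545596801 + 630439960√396
(199+10√396)^5 = 4993116004999 + 250913520050√396

199 10
79201 3980
31521799 1584030
12545596801 630439960
4993116004999 250913520050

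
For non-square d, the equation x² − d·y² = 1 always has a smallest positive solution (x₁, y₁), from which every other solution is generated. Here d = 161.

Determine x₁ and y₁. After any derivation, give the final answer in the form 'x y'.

√161 = [12; 1,2,4,1,2,1,4,2,1,24, …], period ℓ=10 (even) → k=9
i=0: a=12 ⇒ p=12, q=1
…
i=3: a=4 ⇒ p=165, q=13
…
i=5: a=2 ⇒ p=571, q=45
i=6: a=1 ⇒ p=774, q=61
…
i=8: a=2 ⇒ p=8108, q=639
i=9: a=1 ⇒ p=11775, q=928
fundamental: x₁=11775, y₁=928  (since 138650625 − 161·861184 = 1)

11775 928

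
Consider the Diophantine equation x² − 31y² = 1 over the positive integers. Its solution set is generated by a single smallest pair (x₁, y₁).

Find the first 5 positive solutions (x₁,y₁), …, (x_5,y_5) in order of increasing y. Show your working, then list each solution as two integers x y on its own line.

1520 273
4620799 829920
14047227440 2522956527
42703566796801 7669787012160
129818829015047600 23316149994009873

d=31: √d = [5; 1,1,3,5,3,1,1,10] (ℓ=8, even), read p_7/q_7
a_0=5:  p_0=5·1+0=5,  q_0=5·0+1=1
…
a_2=1:  p_2=1·6+5=11,  q_2=1·1+1=2
…
a_5=3:  p_5=3·206+39=657,  q_5=3·37+7=118
a_6=1:  p_6=1·657+206=863,  q_6=1·118+37=155
a_7=1:  p_7=1·863+657=1520,  q_7=1·155+118=273
(x₁, y₁) = (1520, 273);  1520² − 31·273² = 1 ✓
k=2:  x_2 = 1520·1520+31·273·273 = 4620799,  y_2 = 1520·273+273·1520 = 829920
k=3:  x_3 = 1520·4620799+31·273·829920 = 14047227440,  y_3 = 1520·829920+273·4620799 = 2522956527
k=4:  x_4 = 1520·14047227440+31·273·2522956527 = 42703566796801,  y_4 = 1520·2522956527+273·14047227440 = 7669787012160
k=5:  x_5 = 1520·42703566796801+31·273·7669787012160 = 129818829015047600,  y_5 = 1520·7669787012160+273·42703566796801 = 23316149994009873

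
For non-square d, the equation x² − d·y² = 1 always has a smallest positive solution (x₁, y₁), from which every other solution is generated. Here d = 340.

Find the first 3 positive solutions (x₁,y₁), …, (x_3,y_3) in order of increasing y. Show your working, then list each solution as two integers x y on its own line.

285769 15498
163327842721 8857695924
93348068572789129 5062509812995614

√340 → a₀=18, period (2,3,1,1,1,…,3,2,36); ℓ=14 even so k=13
i=0: a=18 ⇒ p=18, q=1
i=1: a=2 ⇒ p=37, q=2
…
i=3: a=1 ⇒ p=166, q=9
i=4: a=1 ⇒ p=295, q=16
…
i=10: a=1 ⇒ p=21039, q=1141
i=11: a=1 ⇒ p=34813, q=1888
i=12: a=3 ⇒ p=125478, q=6805
i=13: a=2 ⇒ p=285769, q=15498
→ (285769, 15498).  Check: 285769²=81663921361, 340·15498²=81663921360, difference 1.
k=2:  x_2 = 285769·285769+340·15498·15498 = 163327842721,  y_2 = 285769·15498+15498·285769 = 8857695924
k=3:  x_3 = 285769·163327842721+340·15498·8857695924 = 93348068572789129,  y_3 = 285769·8857695924+15498·163327842721 = 5062509812995614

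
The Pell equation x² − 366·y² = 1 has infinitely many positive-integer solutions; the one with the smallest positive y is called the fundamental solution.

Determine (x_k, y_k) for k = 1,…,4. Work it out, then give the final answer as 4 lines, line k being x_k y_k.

907925 47458
1648655611249 86176609300
2993711291685588725 156483795997357542
5436130649005627630680001 284151100961715516031400

d=366: √d = [19; 7,1,1,1,2,12,2,1,1,1,7,38] (ℓ=12, even), read p_11/q_11
i=0: a=19 ⇒ p=19, q=1
…
i=5: a=2 ⇒ p=1167, q=61
…
i=7: a=2 ⇒ p=30055, q=1571
i=8: a=1 ⇒ p=44499, q=2326
…
i=10: a=1 ⇒ p=119053, q=6223
i=11: a=7 ⇒ p=907925, q=47458
fundamental: x₁=907925, y₁=47458  (since 824327805625 − 366·2252261764 = 1)
(x_2, y_2) = (907925·907925 + 366·47458·47458, 907925·47458 + 47458·907925) = (1648655611249, 86176609300)
(x_3, y_3) = (907925·1648655611249 + 366·47458·86176609300, 907925·86176609300 + 47458·1648655611249) = (2993711291685588725, 156483795997357542)
(x_4, y_4) = (907925·2993711291685588725 + 366·47458·156483795997357542, 907925·156483795997357542 + 47458·2993711291685588725) = (5436130649005627630680001, 284151100961715516031400)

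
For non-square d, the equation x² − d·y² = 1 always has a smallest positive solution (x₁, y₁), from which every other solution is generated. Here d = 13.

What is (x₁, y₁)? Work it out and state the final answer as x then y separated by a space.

√13 → a₀=3, period (1,1,1,1,6); ℓ=5 odd so k=9
k=0  a_k=3  p_k/q_k = 3/1
…
k=2  a_k=1  p_k/q_k = 7/2
…
k=5  a_k=6  p_k/q_k = 119/33
k=6  a_k=1  p_k/q_k = 137/38
k=7  a_k=1  p_k/q_k = 256/71
k=8  a_k=1  p_k/q_k = 393/109
k=9  a_k=1  p_k/q_k = 649/180
→ (649, 180).  Check: 649²=421201, 13·180²=421200, difference 1.

649 180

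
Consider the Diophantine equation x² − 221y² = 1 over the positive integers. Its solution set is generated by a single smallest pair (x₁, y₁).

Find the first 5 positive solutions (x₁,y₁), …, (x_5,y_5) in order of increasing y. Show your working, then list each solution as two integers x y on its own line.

1665 112
5544449 372960
18463013505 1241956688
61481829427201 4135715398080
204734473529565825 13771931033649712

[14; 1,6,2,6,1,28] for √221; ℓ=6 ⇒ convergent index 5
k=0  a_k=14  p_k/q_k = 14/1
…
k=4  a_k=6  p_k/q_k = 1442/97
k=5  a_k=1  p_k/q_k = 1665/112
fundamental: x₁=1665, y₁=112  (since 2772225 − 221·12544 = 1)
n=2: (1665,112)∘(1665,112) = (1665·1665+221·112·112, 1665·112+112·1665) = (5544449,372960)
n=3: (5544449,372960)∘(1665,112) = (1665·5544449+221·112·372960, 1665·372960+112·5544449) = (18463013505,1241956688)
n=4: (18463013505,1241956688)∘(1665,112) = (1665·18463013505+221·112·1241956688, 1665·1241956688+112·18463013505) = (61481829427201,4135715398080)
n=5: (61481829427201,4135715398080)∘(1665,112) = (1665·61481829427201+221·112·4135715398080, 1665·4135715398080+112·61481829427201) = (204734473529565825,13771931033649712)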